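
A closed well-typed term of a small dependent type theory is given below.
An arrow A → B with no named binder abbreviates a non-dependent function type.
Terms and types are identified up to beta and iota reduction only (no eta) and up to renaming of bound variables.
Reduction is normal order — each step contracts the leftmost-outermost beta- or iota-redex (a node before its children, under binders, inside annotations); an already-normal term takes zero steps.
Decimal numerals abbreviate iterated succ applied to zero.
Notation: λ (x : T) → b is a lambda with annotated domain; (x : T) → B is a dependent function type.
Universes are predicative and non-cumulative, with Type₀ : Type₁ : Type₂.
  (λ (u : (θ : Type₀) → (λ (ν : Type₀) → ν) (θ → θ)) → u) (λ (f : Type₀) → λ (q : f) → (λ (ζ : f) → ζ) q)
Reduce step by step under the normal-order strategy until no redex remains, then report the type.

normal-order reduction:
  (λ (u : (θ : Type₀) → (λ (ν : Type₀) → ν) (θ → θ)) → u) (λ (f : Type₀) → λ (q : f) → (λ (ζ : f) → ζ) q)
  ~> λ (u : Type₀) → λ (θ : u) → (λ (ν : u) → ν) θ
  ~> λ (u : Type₀) → λ (θ : u) → θ
the term's type:
  (u : Type₀) → u → u


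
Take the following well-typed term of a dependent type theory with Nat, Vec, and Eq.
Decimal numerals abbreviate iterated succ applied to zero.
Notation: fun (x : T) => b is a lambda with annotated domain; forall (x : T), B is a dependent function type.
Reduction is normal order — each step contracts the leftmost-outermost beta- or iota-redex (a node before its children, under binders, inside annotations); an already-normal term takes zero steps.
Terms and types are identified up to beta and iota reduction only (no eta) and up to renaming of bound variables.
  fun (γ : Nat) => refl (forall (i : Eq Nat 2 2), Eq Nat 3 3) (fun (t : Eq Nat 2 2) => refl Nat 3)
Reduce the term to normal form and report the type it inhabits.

resulting normal form:
  fun (γ : Nat) => refl (forall (i : Eq Nat 2 2), Eq Nat 3 3) (fun (t : Eq Nat 2 2) => refl Nat 3)
the term's type:
  forall (γ : Nat), Eq (forall (i : Eq Nat 2 2), Eq Nat 3 3) (fun (t : Eq Nat 2 2) => refl Nat 3) (fun (b : Eq Nat 2 2) => refl Nat 3)


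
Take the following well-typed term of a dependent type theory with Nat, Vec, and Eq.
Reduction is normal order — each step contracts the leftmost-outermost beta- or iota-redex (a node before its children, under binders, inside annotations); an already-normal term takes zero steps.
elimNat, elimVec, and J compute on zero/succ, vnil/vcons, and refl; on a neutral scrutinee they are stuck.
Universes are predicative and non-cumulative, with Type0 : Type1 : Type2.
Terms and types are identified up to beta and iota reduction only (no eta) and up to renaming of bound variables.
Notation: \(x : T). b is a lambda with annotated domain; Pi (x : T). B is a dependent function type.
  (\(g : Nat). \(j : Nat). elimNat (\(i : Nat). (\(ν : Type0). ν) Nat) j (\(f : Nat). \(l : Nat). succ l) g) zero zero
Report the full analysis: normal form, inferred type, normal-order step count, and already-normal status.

reduced normal form:
  zero
inferred type:
  Nat
reduction steps (normal order): 3
already normal: no
first redex: a beta-redex


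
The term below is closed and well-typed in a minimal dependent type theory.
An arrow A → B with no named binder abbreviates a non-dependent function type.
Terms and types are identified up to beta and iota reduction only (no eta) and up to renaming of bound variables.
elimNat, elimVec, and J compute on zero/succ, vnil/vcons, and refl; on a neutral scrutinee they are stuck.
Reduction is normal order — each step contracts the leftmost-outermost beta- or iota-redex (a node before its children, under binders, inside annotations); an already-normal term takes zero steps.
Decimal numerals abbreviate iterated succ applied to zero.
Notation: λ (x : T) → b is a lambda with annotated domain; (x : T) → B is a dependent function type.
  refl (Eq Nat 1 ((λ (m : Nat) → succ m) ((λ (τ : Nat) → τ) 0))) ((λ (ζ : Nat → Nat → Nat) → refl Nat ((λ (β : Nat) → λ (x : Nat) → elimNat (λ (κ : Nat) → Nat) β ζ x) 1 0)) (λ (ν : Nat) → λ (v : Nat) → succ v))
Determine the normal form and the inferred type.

resulting normal form:
  refl (Eq Nat 1 1) (refl Nat 1)
the term's type:
  Eq (Eq Nat 1 1) (refl Nat 1) (refl Nat 1)
observation: normalization takes exactly 6 steps under the normal-order strategy.


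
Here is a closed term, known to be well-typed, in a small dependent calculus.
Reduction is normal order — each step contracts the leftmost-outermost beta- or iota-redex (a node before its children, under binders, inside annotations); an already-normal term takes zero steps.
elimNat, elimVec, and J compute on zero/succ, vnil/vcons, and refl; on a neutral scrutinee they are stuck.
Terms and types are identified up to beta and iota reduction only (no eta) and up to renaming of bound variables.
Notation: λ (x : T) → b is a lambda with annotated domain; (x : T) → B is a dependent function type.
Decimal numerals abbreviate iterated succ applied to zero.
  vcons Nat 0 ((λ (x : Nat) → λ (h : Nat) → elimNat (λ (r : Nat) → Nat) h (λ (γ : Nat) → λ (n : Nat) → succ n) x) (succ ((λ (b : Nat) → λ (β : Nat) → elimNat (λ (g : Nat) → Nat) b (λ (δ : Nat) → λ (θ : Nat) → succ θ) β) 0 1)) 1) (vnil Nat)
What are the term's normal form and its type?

resulting normal form:
  vcons Nat 0 3 (vnil Nat)
type:
  Vec Nat 1
observation: the first redex contracted is a beta-redex; the normal form is reached in 15 normal-order steps.


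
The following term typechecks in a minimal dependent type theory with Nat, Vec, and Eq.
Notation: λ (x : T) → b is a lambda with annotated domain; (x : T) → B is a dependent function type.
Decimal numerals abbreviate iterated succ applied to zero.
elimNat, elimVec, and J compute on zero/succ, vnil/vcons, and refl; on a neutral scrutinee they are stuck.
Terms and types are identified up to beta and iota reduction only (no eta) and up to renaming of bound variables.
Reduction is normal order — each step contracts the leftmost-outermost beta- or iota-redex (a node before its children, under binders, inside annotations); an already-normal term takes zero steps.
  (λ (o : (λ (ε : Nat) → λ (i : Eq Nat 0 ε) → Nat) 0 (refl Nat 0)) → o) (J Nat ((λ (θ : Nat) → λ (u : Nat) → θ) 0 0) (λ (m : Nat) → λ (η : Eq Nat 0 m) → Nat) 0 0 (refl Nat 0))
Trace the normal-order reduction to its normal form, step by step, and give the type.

reduction (normal order):
  (λ (o : (λ (ε : Nat) → λ (i : Eq Nat 0 ε) → Nat) 0 (refl Nat 0)) → o) (J Nat ((λ (θ : Nat) → λ (u : Nat) → θ) 0 0) (λ (m : Nat) → λ (η : Eq Nat 0 m) → Nat) 0 0 (refl Nat 0))
  ~> J Nat ((λ (o : Nat) → λ (ε : Nat) → o) 0 0) (λ (i : Nat) → λ (θ : Eq Nat 0 i) → Nat) 0 0 (refl Nat 0)
  ~> 0
the term's type:
  Nat


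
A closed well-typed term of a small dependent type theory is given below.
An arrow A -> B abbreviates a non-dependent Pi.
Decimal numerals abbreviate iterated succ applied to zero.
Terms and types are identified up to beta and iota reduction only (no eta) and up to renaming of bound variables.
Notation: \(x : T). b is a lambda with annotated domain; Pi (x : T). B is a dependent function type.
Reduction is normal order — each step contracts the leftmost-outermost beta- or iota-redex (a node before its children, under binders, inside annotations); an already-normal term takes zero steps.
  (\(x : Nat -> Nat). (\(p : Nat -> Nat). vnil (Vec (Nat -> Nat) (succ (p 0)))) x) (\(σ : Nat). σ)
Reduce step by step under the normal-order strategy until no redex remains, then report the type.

normal-order reduction:
  (\(x : Nat -> Nat). (\(p : Nat -> Nat). vnil (Vec (Nat -> Nat) (succ (p 0)))) x) (\(σ : Nat). σ)
  ~> (\(x : Nat -> Nat). vnil (Vec (Nat -> Nat) (succ (x 0)))) (\(p : Nat). p)
  ~> vnil (Vec (Nat -> Nat) (succ ((\(x : Nat). x) 0)))
  ~> vnil (Vec (Nat -> Nat) 1)
type:
  Vec (Vec (Nat -> Nat) 1) 0


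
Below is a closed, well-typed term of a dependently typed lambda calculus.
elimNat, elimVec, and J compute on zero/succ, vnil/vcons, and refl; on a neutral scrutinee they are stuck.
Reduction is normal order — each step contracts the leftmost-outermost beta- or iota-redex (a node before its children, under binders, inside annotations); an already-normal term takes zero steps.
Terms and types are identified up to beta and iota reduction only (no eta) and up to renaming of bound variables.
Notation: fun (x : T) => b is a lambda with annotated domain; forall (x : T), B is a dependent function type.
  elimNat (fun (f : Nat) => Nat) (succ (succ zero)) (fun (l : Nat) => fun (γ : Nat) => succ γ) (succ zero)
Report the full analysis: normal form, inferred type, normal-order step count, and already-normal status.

resulting normal form:
  succ (succ (succ zero))
inferred type:
  Nat
normal-order step count: 4
already normal: no
first redex: an elimNat iota-redex


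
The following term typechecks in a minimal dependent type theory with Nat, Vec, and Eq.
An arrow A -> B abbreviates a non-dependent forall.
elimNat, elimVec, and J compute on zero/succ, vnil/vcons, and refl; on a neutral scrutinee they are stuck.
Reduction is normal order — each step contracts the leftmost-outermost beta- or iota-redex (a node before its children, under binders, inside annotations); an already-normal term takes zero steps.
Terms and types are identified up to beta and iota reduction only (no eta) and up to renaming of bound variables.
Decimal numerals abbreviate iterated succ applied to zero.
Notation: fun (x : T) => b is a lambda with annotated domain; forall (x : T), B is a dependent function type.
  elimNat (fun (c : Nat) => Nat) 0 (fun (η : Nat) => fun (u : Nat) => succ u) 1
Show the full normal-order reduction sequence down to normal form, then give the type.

reduction (normal order):
  elimNat (fun (c : Nat) => Nat) 0 (fun (η : Nat) => fun (u : Nat) => succ u) 1
  ~> (fun (c : Nat) => fun (η : Nat) => succ η) 0 (elimNat (fun (u : Nat) => Nat) 0 (fun (z : Nat) => fun (x : Nat) => succ x) 0)
  ~> (fun (c : Nat) => succ c) (elimNat (fun (η : Nat) => Nat) 0 (fun (u : Nat) => fun (z : Nat) => succ z) 0)
  ~> succ (elimNat (fun (c : Nat) => Nat) 0 (fun (η : Nat) => fun (u : Nat) => succ u) 0)
  ~> 1
the term's type:
  Nat


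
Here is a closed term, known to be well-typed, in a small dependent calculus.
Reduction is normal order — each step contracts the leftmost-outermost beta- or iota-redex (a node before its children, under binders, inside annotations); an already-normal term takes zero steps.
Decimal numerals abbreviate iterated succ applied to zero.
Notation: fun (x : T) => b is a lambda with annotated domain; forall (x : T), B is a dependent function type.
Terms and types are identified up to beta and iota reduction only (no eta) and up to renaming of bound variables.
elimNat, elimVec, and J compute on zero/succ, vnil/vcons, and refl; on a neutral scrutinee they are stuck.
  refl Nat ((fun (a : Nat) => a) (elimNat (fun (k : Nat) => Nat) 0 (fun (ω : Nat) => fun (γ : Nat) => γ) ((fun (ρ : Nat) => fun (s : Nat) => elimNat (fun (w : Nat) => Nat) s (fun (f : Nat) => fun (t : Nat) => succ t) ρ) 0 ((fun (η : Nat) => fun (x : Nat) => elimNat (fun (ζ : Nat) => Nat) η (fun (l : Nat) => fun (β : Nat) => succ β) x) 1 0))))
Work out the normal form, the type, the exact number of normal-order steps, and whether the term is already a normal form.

reduced normal form:
  refl Nat 0
type:
  Eq Nat 0 0
steps to reach normal form (normal order): 11
already normal: no
first contracted redex: a beta-redex


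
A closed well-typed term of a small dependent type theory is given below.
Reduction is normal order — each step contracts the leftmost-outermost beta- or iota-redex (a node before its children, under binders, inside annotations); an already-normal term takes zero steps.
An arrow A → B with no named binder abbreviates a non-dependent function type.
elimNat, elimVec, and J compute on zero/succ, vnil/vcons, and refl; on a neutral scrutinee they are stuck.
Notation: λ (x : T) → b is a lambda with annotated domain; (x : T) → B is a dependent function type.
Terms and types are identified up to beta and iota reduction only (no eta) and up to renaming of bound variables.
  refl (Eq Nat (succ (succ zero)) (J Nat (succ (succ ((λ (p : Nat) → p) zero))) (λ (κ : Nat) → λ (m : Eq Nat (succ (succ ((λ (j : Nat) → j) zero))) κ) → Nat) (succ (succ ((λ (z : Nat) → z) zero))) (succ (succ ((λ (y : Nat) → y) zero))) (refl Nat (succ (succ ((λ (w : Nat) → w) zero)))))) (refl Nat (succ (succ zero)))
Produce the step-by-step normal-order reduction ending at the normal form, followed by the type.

normal-order reduction sequence:
  refl (Eq Nat (succ (succ zero)) (J Nat (succ (succ ((λ (p : Nat) → p) zero))) (λ (κ : Nat) → λ (m : Eq Nat (succ (succ ((λ (j : Nat) → j) zero))) κ) → Nat) (succ (succ ((λ (z : Nat) → z) zero))) (succ (succ ((λ (y : Nat) → y) zero))) (refl Nat (succ (succ ((λ (w : Nat) → w) zero)))))) (refl Nat (succ (succ zero)))
  ~> refl (Eq Nat (succ (succ zero)) (succ (succ ((λ (p : Nat) → p) zero)))) (refl Nat (succ (succ zero)))
  ~> refl (Eq Nat (succ (succ zero)) (succ (succ zero))) (refl Nat (succ (succ zero)))
type:
  Eq (Eq Nat (succ (succ zero)) (succ (succ zero))) (refl Nat (succ (succ zero))) (refl Nat (succ (succ zero)))


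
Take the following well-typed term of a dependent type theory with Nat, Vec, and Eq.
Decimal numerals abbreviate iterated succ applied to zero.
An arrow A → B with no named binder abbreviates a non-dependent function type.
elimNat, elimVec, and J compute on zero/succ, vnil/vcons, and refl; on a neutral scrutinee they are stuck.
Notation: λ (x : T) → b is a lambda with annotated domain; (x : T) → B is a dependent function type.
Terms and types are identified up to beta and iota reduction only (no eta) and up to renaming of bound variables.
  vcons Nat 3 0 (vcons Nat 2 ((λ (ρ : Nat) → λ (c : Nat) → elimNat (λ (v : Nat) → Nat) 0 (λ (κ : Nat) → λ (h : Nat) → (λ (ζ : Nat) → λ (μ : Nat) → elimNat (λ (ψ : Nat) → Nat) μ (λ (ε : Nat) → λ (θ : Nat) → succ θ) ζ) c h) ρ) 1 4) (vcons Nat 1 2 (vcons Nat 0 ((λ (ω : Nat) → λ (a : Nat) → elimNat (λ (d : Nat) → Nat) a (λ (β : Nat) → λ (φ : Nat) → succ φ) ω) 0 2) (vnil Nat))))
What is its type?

the term's type:
  Vec Nat 4


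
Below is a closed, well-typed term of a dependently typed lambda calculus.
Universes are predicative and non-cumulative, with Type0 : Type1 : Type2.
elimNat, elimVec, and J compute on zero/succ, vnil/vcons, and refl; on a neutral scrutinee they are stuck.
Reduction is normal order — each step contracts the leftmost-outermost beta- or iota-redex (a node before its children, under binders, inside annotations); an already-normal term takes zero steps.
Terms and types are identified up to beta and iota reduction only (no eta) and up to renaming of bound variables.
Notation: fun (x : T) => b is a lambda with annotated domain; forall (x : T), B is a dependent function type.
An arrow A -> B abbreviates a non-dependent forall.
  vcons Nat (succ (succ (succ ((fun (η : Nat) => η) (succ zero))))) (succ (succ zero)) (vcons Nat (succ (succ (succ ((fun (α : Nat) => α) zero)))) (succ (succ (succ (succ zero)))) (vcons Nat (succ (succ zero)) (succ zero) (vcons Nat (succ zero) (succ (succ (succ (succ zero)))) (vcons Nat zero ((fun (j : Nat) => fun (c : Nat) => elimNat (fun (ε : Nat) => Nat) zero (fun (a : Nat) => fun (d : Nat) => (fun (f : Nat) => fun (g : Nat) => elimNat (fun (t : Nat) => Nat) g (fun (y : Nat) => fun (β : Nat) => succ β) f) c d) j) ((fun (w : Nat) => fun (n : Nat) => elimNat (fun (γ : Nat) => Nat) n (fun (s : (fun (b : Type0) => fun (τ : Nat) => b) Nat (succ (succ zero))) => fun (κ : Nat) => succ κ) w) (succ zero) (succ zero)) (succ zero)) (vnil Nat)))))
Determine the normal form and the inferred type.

resulting normal form:
  vcons Nat (succ (succ (succ (succ zero)))) (succ (succ zero)) (vcons Nat (succ (succ (succ zero))) (succ (succ (succ (succ zero)))) (vcons Nat (succ (succ zero)) (succ zero) (vcons Nat (succ zero) (succ (succ (succ (succ zero)))) (vcons Nat zero (succ (succ zero)) (vnil Nat)))))
the term's type:
  Vec Nat (succ (succ (succ (succ (succ zero)))))


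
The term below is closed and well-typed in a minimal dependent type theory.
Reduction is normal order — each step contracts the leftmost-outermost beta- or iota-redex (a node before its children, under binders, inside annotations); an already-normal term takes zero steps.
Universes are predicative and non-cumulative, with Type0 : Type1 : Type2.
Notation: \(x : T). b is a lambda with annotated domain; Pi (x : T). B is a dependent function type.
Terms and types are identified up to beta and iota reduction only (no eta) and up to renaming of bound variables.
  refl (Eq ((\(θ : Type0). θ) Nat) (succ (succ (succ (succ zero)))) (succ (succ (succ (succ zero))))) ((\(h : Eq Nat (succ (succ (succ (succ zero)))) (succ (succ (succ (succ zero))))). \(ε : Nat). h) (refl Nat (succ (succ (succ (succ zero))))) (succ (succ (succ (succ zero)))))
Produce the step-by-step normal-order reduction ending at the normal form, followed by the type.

normal-order reduction sequence:
  refl (Eq ((\(θ : Type0). θ) Nat) (succ (succ (succ (succ zero)))) (succ (succ (succ (succ zero))))) ((\(h : Eq Nat (succ (succ (succ (succ zero)))) (succ (succ (succ (succ zero))))). \(ε : Nat). h) (refl Nat (succ (succ (succ (succ zero))))) (succ (succ (succ (succ zero)))))
  ~> refl (Eq Nat (succ (succ (succ (succ zero)))) (succ (succ (succ (succ zero))))) ((\(θ : Eq Nat (succ (succ (succ (succ zero)))) (succ (succ (succ (succ zero))))). \(h : Nat). θ) (refl Nat (succ (succ (succ (succ zero))))) (succ (succ (succ (succ zero)))))
  ~> refl (Eq Nat (succ (succ (succ (succ zero)))) (succ (succ (succ (succ zero))))) ((\(θ : Nat). refl Nat (succ (succ (succ (succ zero))))) (succ (succ (succ (succ zero)))))
  ~> refl (Eq Nat (succ (succ (succ (succ zero)))) (succ (succ (succ (succ zero))))) (refl Nat (succ (succ (succ (succ zero)))))
type:
  Eq (Eq Nat (succ (succ (succ (succ zero)))) (succ (succ (succ (succ zero))))) (refl Nat (succ (succ (succ (succ zero))))) (refl Nat (succ (succ (succ (succ zero)))))


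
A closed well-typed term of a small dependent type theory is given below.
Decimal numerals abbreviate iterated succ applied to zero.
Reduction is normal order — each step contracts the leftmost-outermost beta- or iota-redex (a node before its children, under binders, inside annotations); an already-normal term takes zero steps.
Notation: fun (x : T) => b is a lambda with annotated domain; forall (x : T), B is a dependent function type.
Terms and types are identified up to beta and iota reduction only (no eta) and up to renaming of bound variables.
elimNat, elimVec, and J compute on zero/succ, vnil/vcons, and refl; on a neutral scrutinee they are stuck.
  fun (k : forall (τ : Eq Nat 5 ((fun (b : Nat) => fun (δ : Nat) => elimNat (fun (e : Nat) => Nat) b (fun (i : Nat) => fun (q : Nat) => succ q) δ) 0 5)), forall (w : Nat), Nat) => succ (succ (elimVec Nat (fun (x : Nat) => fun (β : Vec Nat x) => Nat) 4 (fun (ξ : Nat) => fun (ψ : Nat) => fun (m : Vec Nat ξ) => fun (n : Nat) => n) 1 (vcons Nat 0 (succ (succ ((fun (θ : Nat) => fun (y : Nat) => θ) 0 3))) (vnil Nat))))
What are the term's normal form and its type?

reduced normal form:
  fun (k : forall (τ : Eq Nat 5 5), forall (b : Nat), Nat) => 6
type:
  forall (k : forall (τ : Eq Nat 5 5), forall (b : Nat), Nat), Nat
observation: the first redex contracted is a beta-redex; the normal form is reached in 24 normal-order steps.


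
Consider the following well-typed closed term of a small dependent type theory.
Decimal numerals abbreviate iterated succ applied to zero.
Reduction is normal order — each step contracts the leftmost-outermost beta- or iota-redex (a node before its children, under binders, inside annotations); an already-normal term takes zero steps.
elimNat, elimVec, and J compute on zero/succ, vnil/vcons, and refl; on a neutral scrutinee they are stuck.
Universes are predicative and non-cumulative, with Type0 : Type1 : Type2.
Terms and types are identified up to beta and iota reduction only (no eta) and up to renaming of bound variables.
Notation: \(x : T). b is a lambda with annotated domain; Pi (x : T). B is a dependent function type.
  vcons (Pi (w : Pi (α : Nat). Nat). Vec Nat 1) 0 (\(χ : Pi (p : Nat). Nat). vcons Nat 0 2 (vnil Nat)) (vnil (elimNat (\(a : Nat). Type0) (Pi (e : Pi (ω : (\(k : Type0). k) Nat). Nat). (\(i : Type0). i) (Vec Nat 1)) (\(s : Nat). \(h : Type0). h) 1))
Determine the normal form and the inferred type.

resulting normal form:
  vcons (Pi (w : Pi (α : Nat). Nat). Vec Nat 1) 0 (\(χ : Pi (p : Nat). Nat). vcons Nat 0 2 (vnil Nat)) (vnil (Pi (a : Pi (e : Nat). Nat). Vec Nat 1))
inferred type:
  Vec (Pi (w : Pi (α : Nat). Nat). Vec Nat 1) 1
observation: 6 normal-order steps normalize the term, beginning with an elimNat iota-redex.


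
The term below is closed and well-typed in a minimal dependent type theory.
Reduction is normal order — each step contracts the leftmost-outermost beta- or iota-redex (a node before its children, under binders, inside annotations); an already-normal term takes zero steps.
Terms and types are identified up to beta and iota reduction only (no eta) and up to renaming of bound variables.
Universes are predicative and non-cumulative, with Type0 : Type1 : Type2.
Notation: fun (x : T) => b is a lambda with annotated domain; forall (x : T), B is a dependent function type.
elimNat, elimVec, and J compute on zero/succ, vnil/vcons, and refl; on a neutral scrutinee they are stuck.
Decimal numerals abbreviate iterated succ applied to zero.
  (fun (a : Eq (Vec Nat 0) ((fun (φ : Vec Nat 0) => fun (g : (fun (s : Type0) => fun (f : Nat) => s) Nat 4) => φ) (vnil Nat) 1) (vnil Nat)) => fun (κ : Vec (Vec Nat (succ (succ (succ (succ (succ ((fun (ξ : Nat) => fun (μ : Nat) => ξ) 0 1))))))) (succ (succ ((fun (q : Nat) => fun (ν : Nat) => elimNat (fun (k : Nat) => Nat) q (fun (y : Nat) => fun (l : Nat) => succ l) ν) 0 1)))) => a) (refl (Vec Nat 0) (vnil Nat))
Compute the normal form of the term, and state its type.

resulting normal form:
  fun (a : Vec (Vec Nat 5) 3) => refl (Vec Nat 0) (vnil Nat)
inferred type:
  forall (a : Vec (Vec Nat 5) 3), Eq (Vec Nat 0) (vnil Nat) (vnil Nat)


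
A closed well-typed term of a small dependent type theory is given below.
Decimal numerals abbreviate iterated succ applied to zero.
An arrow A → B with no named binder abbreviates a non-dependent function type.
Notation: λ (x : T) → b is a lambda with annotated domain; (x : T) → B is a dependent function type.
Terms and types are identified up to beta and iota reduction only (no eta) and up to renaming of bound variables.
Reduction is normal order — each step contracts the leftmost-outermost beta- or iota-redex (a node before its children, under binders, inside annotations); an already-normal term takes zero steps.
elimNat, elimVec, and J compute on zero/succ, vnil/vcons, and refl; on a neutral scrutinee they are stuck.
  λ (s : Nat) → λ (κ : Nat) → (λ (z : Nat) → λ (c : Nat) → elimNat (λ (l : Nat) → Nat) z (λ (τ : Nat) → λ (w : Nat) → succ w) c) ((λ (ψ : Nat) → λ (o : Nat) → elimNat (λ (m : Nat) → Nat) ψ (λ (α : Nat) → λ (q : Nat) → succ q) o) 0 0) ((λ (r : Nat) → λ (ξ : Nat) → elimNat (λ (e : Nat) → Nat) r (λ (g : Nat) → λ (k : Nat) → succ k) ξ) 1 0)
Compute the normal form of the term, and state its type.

normal form:
  λ (s : Nat) → λ (κ : Nat) → 1
the term's type:
  Nat → Nat → Nat


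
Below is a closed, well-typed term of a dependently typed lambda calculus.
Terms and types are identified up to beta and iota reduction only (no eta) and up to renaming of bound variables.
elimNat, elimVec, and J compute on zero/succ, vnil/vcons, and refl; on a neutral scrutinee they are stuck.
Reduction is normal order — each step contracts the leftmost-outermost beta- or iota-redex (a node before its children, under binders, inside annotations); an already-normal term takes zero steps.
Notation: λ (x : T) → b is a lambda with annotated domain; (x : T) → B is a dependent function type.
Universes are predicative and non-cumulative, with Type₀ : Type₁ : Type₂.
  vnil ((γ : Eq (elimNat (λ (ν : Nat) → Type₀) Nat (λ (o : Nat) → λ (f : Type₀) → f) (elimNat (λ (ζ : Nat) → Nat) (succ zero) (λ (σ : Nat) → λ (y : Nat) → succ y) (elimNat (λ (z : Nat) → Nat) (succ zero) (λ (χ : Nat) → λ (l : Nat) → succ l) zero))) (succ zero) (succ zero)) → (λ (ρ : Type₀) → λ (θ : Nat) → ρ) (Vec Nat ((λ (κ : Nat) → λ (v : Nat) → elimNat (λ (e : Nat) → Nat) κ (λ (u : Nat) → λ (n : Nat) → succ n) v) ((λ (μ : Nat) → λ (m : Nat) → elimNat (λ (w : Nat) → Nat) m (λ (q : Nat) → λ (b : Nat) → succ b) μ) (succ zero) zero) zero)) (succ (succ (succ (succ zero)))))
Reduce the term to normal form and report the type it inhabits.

reduced normal form:
  vnil ((γ : Eq Nat (succ zero) (succ zero)) → Vec Nat (succ zero))
the term's type:
  Vec ((γ : Eq Nat (succ zero) (succ zero)) → Vec Nat (succ zero)) zero
observation: the term reaches its normal form after 23 normal-order steps.


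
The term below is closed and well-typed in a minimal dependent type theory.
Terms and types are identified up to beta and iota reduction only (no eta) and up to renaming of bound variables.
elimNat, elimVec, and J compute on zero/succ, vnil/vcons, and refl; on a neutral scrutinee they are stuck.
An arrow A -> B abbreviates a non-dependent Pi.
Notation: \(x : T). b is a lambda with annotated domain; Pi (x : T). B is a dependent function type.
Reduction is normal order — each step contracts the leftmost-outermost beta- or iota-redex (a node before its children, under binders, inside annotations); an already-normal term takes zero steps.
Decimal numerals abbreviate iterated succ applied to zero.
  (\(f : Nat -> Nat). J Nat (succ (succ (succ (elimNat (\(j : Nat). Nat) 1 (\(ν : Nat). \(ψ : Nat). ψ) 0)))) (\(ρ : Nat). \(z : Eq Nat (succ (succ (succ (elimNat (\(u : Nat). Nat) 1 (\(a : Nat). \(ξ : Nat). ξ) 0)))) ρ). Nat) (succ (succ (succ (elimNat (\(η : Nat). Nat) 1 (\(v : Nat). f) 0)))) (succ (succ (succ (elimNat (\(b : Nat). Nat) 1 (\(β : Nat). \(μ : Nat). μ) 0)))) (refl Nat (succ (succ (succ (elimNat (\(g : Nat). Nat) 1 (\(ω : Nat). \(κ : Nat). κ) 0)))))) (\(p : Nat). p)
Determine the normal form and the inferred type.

reduced normal form:
  4
the term's type:
  Nat
observation: contracting a beta-redex first, the term normalizes in 3 steps.


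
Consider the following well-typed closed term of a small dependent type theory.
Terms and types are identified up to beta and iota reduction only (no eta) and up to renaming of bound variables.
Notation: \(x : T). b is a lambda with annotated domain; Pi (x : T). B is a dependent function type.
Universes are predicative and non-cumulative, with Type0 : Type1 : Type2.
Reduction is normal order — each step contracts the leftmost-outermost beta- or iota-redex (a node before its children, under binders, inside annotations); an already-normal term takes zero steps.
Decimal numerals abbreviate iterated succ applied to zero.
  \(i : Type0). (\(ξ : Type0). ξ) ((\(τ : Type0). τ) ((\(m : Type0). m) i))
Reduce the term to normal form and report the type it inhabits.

normal form:
  \(i : Type0). i
type:
  Pi (i : Type0). Type0
observation: contracting a beta-redex first, the term normalizes in 3 steps.


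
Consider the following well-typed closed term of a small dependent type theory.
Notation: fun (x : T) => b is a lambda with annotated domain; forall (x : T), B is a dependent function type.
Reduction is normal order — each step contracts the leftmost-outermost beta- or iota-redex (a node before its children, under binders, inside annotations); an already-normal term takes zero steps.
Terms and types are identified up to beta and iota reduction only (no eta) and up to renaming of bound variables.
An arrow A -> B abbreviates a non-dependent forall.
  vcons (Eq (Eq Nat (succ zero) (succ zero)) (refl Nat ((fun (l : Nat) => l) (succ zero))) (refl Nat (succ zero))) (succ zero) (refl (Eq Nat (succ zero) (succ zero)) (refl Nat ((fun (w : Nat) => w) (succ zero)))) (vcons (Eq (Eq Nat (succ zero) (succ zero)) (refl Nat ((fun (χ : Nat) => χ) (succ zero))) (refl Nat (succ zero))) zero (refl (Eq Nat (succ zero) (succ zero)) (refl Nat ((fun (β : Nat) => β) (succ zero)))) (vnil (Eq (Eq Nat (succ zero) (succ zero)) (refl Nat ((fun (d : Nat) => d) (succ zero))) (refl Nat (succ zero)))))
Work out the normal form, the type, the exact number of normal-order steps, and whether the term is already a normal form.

reduced normal form:
  vcons (Eq (Eq Nat (succ zero) (succ zero)) (refl Nat (succ zero)) (refl Nat (succ zero))) (succ zero) (refl (Eq Nat (succ zero) (succ zero)) (refl Nat (succ zero))) (vcons (Eq (Eq Nat (succ zero) (succ zero)) (refl Nat (succ zero)) (refl Nat (succ zero))) zero (refl (Eq Nat (succ zero) (succ zero)) (refl Nat (succ zero))) (vnil (Eq (Eq Nat (succ zero) (succ zero)) (refl Nat (succ zero)) (refl Nat (succ zero)))))
type:
  Vec (Eq (Eq Nat (succ zero) (succ zero)) (refl Nat (succ zero)) (refl Nat (succ zero))) (succ (succ zero))
normal-order step count: 5
term was already normal: no
first redex: a beta-redex


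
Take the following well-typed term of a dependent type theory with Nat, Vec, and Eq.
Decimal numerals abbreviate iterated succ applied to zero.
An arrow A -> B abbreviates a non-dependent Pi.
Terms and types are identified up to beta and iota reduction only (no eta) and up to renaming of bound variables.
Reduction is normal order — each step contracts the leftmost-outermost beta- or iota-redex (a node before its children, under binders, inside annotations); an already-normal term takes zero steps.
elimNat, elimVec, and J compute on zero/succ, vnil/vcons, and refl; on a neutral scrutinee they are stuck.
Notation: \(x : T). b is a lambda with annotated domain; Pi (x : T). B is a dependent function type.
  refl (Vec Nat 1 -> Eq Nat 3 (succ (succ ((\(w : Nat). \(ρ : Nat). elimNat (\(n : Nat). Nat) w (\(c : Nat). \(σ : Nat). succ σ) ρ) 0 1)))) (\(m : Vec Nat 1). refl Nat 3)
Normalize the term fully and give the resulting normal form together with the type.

normal form:
  refl (Vec Nat 1 -> Eq Nat 3 3) (\(w : Vec Nat 1). refl Nat 3)
inferred type:
  Eq (Vec Nat 1 -> Eq Nat 3 3) (\(w : Vec Nat 1). refl Nat 3) (\(ρ : Vec Nat 1). refl Nat 3)
observation: 6 normal-order steps normalize the term, beginning with a beta-redex.


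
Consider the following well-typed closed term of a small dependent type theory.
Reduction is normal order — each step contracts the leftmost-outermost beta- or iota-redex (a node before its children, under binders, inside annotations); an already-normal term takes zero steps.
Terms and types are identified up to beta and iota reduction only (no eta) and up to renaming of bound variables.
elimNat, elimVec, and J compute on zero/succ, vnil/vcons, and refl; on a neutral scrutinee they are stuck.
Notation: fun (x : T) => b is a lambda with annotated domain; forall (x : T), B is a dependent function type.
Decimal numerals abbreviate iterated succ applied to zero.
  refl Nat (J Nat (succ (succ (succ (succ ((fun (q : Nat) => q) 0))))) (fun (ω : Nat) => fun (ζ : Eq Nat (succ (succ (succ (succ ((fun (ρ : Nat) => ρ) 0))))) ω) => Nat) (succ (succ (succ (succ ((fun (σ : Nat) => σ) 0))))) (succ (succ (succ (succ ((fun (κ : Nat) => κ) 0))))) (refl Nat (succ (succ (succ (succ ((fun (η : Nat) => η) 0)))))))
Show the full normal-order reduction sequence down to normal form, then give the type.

normal-order reduction sequence:
  refl Nat (J Nat (succ (succ (succ (succ ((fun (q : Nat) => q) 0))))) (fun (ω : Nat) => fun (ζ : Eq Nat (succ (succ (succ (succ ((fun (ρ : Nat) => ρ) 0))))) ω) => Nat) (succ (succ (succ (succ ((fun (σ : Nat) => σ) 0))))) (succ (succ (succ (succ ((fun (κ : Nat) => κ) 0))))) (refl Nat (succ (succ (succ (succ ((fun (η : Nat) => η) 0)))))))
  ~> refl Nat (succ (succ (succ (succ ((fun (q : Nat) => q) 0)))))
  ~> refl Nat 4
type:
  Eq Nat 4 4


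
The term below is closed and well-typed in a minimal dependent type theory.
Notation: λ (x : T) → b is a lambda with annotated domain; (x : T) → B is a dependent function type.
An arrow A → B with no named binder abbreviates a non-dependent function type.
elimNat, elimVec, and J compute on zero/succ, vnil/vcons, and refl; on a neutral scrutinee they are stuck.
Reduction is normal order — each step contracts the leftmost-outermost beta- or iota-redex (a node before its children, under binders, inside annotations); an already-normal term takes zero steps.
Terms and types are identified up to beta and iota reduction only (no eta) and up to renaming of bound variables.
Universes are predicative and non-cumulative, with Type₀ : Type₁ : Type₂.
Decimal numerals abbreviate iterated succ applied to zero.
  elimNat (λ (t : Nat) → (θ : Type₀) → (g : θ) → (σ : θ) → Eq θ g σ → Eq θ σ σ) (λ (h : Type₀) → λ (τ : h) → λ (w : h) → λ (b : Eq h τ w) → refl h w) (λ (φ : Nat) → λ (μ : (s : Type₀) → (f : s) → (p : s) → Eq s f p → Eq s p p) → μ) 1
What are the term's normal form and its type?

reduced normal form:
  λ (t : Type₀) → λ (θ : t) → λ (g : t) → λ (σ : Eq t θ g) → refl t g
the term's type:
  (t : Type₀) → (θ : t) → (g : t) → Eq t θ g → Eq t g g
observation: 4 normal-order steps separate the term from its normal form.


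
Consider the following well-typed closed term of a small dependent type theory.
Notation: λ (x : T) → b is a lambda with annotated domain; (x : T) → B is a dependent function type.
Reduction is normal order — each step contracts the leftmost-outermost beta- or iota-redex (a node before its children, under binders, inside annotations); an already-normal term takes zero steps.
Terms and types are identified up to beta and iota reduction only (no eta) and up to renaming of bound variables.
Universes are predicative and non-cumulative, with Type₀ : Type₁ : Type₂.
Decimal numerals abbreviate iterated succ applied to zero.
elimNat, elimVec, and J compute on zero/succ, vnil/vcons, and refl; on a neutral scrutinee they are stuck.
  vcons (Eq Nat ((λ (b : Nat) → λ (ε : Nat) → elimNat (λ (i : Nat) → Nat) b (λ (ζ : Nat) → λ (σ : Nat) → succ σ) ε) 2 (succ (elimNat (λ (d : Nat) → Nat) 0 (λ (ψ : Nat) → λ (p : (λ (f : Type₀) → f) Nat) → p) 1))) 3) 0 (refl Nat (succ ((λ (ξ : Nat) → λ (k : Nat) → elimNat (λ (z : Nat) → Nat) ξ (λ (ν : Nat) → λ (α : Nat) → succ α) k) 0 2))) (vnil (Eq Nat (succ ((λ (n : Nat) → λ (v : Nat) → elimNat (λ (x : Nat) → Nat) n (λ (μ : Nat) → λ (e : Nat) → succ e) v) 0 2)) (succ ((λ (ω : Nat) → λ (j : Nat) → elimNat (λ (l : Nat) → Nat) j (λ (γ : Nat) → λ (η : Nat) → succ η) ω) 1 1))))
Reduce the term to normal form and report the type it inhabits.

reduced normal form:
  vcons (Eq Nat 3 3) 0 (refl Nat 3) (vnil (Eq Nat 3 3))
type:
  Vec (Eq Nat 3 3) 1


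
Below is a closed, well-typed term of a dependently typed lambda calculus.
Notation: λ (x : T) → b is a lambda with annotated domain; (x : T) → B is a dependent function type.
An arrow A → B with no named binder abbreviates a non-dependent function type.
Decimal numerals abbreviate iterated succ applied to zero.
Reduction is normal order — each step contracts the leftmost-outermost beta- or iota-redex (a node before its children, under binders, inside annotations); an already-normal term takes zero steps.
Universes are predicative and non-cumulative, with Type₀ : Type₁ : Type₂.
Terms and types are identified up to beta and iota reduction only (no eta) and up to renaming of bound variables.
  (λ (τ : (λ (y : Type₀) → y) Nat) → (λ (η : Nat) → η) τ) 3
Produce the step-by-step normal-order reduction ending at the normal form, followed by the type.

normal-order reduction sequence:
  (λ (τ : (λ (y : Type₀) → y) Nat) → (λ (η : Nat) → η) τ) 3
  ~> (λ (τ : Nat) → τ) 3
  ~> 3
inferred type:
  Nat


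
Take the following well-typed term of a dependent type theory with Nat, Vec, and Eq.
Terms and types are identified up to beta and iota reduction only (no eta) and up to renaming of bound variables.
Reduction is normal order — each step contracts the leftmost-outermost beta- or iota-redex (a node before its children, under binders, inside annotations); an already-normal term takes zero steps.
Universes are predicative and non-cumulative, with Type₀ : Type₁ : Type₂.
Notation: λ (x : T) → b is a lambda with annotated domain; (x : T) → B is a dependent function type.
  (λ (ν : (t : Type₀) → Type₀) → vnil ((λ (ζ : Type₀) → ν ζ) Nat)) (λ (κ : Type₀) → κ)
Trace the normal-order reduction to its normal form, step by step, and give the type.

normal-order reduction:
  (λ (ν : (t : Type₀) → Type₀) → vnil ((λ (ζ : Type₀) → ν ζ) Nat)) (λ (κ : Type₀) → κ)
  ~> vnil ((λ (ν : Type₀) → (λ (t : Type₀) → t) ν) Nat)
  ~> vnil ((λ (ν : Type₀) → ν) Nat)
  ~> vnil Nat
inferred type:
  Vec Nat zero


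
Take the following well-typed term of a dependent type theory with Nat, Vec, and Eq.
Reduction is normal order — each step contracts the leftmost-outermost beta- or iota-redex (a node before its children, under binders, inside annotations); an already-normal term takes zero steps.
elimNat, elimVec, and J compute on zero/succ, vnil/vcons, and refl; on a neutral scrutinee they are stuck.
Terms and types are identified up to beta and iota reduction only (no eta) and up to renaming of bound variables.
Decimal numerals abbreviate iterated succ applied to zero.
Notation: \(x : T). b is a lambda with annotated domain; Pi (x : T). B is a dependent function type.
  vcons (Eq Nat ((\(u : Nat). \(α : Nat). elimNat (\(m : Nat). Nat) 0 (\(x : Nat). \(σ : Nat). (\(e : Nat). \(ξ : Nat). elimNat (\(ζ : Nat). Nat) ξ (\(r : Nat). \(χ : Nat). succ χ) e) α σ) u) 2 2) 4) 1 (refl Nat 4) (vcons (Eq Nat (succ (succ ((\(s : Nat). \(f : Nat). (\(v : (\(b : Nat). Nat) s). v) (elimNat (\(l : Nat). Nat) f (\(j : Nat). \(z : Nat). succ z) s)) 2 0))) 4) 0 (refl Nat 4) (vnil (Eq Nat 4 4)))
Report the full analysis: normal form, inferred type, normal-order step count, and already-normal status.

resulting normal form:
  vcons (Eq Nat 4 4) 1 (refl Nat 4) (vcons (Eq Nat 4 4) 0 (refl Nat 4) (vnil (Eq Nat 4 4)))
inferred type:
  Vec (Eq Nat 4 4) 2
reduction steps (normal order): 37
term was already normal: no
first contracted redex: a beta-redex


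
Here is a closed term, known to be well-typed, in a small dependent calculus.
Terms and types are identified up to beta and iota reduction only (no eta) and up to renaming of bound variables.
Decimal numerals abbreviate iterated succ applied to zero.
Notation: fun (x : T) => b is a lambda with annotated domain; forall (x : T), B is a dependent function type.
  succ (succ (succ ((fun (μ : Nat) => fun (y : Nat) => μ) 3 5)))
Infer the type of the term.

type:
  Nat


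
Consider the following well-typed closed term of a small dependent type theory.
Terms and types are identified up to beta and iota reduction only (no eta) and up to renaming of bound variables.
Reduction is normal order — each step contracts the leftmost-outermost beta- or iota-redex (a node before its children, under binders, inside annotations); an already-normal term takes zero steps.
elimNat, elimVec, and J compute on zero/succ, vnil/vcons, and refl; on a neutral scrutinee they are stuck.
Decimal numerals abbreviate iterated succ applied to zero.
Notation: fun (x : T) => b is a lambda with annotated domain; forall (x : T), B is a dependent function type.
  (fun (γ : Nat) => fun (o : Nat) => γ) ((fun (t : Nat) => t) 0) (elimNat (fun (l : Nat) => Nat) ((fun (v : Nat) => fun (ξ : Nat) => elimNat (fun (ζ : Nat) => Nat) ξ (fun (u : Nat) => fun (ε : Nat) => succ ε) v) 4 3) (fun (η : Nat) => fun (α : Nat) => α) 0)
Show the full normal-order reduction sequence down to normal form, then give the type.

normal-order reduction:
  (fun (γ : Nat) => fun (o : Nat) => γ) ((fun (t : Nat) => t) 0) (elimNat (fun (l : Nat) => Nat) ((fun (v : Nat) => fun (ξ : Nat) => elimNat (fun (ζ : Nat) => Nat) ξ (fun (u : Nat) => fun (ε : Nat) => succ ε) v) 4 3) (fun (η : Nat) => fun (α : Nat) => α) 0)
  ~> (fun (γ : Nat) => (fun (o : Nat) => o) 0) (elimNat (fun (t : Nat) => Nat) ((fun (l : Nat) => fun (v : Nat) => elimNat (fun (ξ : Nat) => Nat) v (fun (ζ : Nat) => fun (u : Nat) => succ u) l) 4 3) (fun (ε : Nat) => fun (η : Nat) => η) 0)
  ~> (fun (γ : Nat) => γ) 0
  ~> 0
the term's type:
  Nat
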